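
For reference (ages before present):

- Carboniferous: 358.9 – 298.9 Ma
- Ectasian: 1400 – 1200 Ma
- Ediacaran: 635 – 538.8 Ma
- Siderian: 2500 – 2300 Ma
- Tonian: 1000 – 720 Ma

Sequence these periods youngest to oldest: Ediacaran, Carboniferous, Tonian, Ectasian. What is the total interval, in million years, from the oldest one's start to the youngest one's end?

Start ages (Ma): Ectasian 1400, Tonian 1000, Ediacaran 635, Carboniferous 358.9.
Ordered youngest to oldest: Carboniferous, Ediacaran, Tonian, Ectasian.
Span = 1400 − 298.9 = 1101.1 Myr.

Carboniferous → Ediacaran → Tonian → Ectasian; total span 1101.1 Myr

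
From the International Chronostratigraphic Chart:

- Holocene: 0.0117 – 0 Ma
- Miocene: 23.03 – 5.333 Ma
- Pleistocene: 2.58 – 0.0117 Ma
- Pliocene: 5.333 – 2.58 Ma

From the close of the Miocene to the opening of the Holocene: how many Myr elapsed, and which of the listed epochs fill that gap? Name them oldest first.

5.3213 million years; Pliocene, Pleistocene

The Miocene closes at 5.333 Ma and the Holocene opens at 0.0117 Ma, so the interval is 5.333 − 0.0117 = 5.3213 Myr.
An epoch fits inside if it starts at or after 5.333 Ma and ends at or before 0.0117 Ma; oldest first that gives Pliocene, Pleistocene.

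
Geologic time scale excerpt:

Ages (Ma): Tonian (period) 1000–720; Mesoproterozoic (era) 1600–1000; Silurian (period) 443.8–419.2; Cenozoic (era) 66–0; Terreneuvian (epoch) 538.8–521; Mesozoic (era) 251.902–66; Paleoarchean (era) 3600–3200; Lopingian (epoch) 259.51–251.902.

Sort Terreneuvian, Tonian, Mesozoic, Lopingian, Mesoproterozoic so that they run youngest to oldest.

The oldest of these is Mesoproterozoic (starts 1600 Ma) and the youngest is Mesozoic (ends 66 Ma).
In between, by decreasing start age: Tonian (1000), Terreneuvian (538.8), Lopingian (259.51).
Listing youngest first means reversing that sequence.

Mesozoic, Lopingian, Terreneuvian, Tonian, Mesoproterozoic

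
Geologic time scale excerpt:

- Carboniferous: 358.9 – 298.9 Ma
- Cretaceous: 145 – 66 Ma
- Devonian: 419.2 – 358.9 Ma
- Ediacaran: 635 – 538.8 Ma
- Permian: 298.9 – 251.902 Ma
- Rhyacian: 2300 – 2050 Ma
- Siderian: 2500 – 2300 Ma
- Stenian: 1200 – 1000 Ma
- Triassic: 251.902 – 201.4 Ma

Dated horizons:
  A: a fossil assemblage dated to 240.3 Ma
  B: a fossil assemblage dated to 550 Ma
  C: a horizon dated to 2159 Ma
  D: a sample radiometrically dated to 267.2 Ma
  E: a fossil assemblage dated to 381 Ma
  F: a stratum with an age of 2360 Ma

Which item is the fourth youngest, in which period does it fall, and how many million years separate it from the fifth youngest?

Sorted youngest-first by Ma: A (240.3), D (267.2), E (381), B (550), C (2159), F (2360).
The fourth youngest is B at 550 Ma, which lies in 635–538.8 Ma: the Ediacaran.
The fifth youngest is C at 2159 Ma; separation = |550 − 2159| = 1609 Myr.

B, in the Ediacaran; 1609 million years to C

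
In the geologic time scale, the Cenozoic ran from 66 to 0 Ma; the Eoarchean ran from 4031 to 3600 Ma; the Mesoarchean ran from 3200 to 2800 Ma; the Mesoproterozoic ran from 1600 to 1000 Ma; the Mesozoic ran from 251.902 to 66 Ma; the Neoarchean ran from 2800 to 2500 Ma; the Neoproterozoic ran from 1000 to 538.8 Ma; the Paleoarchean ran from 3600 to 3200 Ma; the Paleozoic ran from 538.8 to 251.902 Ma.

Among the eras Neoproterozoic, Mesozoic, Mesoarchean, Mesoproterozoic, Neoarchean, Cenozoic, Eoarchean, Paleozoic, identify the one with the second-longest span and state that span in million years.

Start − end for each: Neoproterozoic 1000 − 538.8 = 461.2; Mesozoic 251.902 − 66 = 185.902; Mesoarchean 3200 − 2800 = 400; Mesoproterozoic 1600 − 1000 = 600; Neoarchean 2800 − 2500 = 300; Cenozoic 66 − 0 = 66; Eoarchean 4031 − 3600 = 431; Paleozoic 538.8 − 251.902 = 286.898.
Ranking these from longest: Mesoproterozoic > Neoproterozoic > Eoarchean > Mesoarchean > Neoarchean > Paleozoic > Mesozoic > Cenozoic.
Position 2 in that ranking is Neoproterozoic, which lasted 461.2 Myr.

Neoproterozoic, 461.2 million years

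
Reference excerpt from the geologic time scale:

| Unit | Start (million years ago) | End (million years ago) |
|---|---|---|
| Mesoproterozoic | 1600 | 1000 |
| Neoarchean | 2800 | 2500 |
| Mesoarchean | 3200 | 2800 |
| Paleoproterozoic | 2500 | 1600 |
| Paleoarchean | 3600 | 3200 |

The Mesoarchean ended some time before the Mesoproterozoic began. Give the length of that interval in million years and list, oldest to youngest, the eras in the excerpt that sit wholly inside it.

The Mesoarchean closes at 2800 Ma and the Mesoproterozoic opens at 1600 Ma, so the interval is 2800 − 1600 = 1200 Myr.
An era fits inside if it starts at or after 2800 Ma and ends at or before 1600 Ma; oldest first that gives Neoarchean, Paleoproterozoic.

1200 million years; Neoarchean, Paleoproterozoic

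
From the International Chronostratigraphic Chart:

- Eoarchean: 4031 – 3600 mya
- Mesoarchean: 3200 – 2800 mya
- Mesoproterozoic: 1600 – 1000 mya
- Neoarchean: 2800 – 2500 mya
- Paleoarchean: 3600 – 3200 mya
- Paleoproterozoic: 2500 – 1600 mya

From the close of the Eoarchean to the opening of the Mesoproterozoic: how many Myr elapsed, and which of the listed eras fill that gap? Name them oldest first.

2000 million years; Paleoarchean, Mesoarchean, Neoarchean, Paleoproterozoic

The Eoarchean closes at 3600 Ma and the Mesoproterozoic opens at 1600 Ma, so the interval is 3600 − 1600 = 2000 Myr.
An era fits inside if it starts at or after 3600 Ma and ends at or before 1600 Ma; oldest first that gives Paleoarchean, Mesoarchean, Neoarchean, Paleoproterozoic.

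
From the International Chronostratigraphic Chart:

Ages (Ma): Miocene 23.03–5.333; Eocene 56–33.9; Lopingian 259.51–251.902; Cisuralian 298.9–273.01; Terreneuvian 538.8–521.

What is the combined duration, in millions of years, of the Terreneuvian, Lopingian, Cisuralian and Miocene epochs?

Duration is start − end for each: (538.8 − 521) + (259.51 − 251.902) + (298.9 − 273.01) + (23.03 − 5.333).
That is 17.8 + 7.608 + 25.89 + 17.697, which totals 68.995 million years.

68.995 million years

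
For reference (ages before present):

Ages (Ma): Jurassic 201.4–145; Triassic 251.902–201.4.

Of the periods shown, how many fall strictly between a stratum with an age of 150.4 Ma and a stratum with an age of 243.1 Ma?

0

Checking each listed span, none has both start < 243.1 Ma and end > 150.4 Ma — every period straddles one of the two dates or lies outside them — so the count is 0.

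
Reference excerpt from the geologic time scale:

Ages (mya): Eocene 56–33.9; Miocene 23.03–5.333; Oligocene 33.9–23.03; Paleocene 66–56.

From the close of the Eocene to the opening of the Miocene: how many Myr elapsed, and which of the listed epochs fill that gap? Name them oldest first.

The Eocene closes at 33.9 Ma and the Miocene opens at 23.03 Ma, so the interval is 33.9 − 23.03 = 10.87 Myr.
An epoch fits inside if it starts at or after 33.9 Ma and ends at or before 23.03 Ma; oldest first that gives Oligocene.

10.87 million years; Oligocene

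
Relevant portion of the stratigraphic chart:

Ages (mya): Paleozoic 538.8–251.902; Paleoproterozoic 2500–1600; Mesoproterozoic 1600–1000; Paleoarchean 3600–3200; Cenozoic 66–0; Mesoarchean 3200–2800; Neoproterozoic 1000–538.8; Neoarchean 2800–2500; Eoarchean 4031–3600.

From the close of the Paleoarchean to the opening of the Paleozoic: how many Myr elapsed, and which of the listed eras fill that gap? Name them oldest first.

End of Paleoarchean = 3200 Ma; start of Paleozoic = 538.8 Ma.
Gap = 3200 − 538.8 = 2661.2 Myr.
Eras wholly inside 3200–538.8 Ma: Mesoarchean (3200–2800), Neoarchean (2800–2500), Paleoproterozoic (2500–1600), Mesoproterozoic (1600–1000), Neoproterozoic (1000–538.8).

2661.2 million years; Mesoarchean, Neoarchean, Paleoproterozoic, Mesoproterozoic, Neoproterozoic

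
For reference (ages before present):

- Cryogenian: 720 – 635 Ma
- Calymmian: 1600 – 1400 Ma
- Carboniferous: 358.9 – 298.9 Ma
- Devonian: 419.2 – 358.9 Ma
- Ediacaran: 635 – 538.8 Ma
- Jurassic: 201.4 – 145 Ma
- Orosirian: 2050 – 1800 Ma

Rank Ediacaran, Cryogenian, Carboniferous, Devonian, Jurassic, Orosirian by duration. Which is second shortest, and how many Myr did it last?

Carboniferous, 60 million years

Start − end for each: Ediacaran 635 − 538.8 = 96.2; Cryogenian 720 − 635 = 85; Carboniferous 358.9 − 298.9 = 60; Devonian 419.2 − 358.9 = 60.3; Jurassic 201.4 − 145 = 56.4; Orosirian 2050 − 1800 = 250.
Ranking these from shortest: Jurassic < Carboniferous < Devonian < Cryogenian < Ediacaran < Orosirian.
Position 2 in that ranking is Carboniferous, which lasted 60 Myr.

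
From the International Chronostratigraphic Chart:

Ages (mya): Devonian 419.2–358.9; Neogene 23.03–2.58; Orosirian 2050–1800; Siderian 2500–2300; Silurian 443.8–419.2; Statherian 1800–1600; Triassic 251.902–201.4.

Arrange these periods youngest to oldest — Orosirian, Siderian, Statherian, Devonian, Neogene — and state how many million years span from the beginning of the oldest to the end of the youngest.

From the excerpt: Orosirian 2050–1800; Siderian 2500–2300; Statherian 1800–1600; Devonian 419.2–358.9; Neogene 23.03–2.58 (Ma).
Larger Ma is earlier, so the oldest is Siderian and the youngest is Neogene; youngest to oldest: Neogene, Devonian, Statherian, Orosirian, Siderian.
Oldest start 2500 minus youngest end 2.58 gives 2497.42 Myr overall.

Neogene → Devonian → Statherian → Orosirian → Siderian; total span 2497.42 Myr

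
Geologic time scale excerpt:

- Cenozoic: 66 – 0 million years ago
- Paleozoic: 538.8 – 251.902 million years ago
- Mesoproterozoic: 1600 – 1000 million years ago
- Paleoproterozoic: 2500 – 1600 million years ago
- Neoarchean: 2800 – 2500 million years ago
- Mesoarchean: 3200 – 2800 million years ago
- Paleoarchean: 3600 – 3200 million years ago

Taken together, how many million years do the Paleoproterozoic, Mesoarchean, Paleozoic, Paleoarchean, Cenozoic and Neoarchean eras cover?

Duration is start − end for each: (2500 − 1600) + (3200 − 2800) + (538.8 − 251.902) + (3600 − 3200) + (66 − 0) + (2800 − 2500).
That is 900 + 400 + 286.898 + 400 + 66 + 300, which totals 2352.898 million years.

2352.898 million years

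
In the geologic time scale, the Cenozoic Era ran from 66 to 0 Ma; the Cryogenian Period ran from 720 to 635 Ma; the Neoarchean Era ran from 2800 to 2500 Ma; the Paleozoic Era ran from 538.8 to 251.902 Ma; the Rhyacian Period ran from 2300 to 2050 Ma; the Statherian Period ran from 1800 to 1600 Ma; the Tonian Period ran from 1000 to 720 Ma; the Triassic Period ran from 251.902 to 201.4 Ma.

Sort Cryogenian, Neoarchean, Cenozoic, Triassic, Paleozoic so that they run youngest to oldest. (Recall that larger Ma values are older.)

Sorting by start age (ascending Ma, since larger Ma = older): Cenozoic began 66, Triassic began 251.902, Paleozoic began 538.8, Cryogenian began 720, Neoarchean began 2800.

Cenozoic, Triassic, Paleozoic, Cryogenian, Neoarchean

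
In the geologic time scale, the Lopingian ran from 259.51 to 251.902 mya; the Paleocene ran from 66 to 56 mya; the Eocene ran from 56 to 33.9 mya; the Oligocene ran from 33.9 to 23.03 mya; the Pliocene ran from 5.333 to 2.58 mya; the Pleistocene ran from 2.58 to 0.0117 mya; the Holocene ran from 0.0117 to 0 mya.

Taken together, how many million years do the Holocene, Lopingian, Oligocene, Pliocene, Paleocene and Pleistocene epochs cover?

33.811 million years

Duration is start − end for each: (0.0117 − 0) + (259.51 − 251.902) + (33.9 − 23.03) + (5.333 − 2.58) + (66 − 56) + (2.58 − 0.0117).
That is 0.0117 + 7.608 + 10.87 + 2.753 + 10 + 2.5683, which totals 33.811 million years.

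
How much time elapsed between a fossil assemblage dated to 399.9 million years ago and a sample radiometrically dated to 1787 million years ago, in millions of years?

1387.1 million years

1787 − 399.9 = 1387.1 million years.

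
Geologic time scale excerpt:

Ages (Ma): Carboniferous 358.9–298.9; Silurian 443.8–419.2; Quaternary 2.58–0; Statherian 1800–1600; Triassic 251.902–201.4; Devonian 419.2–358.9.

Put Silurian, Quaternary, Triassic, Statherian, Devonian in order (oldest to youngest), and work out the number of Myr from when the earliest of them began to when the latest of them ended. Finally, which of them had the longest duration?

Statherian → Silurian → Devonian → Triassic → Quaternary; total span 1800 Myr; longest is Statherian

Start ages (Ma): Statherian 1800, Silurian 443.8, Devonian 419.2, Triassic 251.902, Quaternary 2.58.
Ordered oldest to youngest: Statherian, Silurian, Devonian, Triassic, Quaternary.
Span = 1800 − 0 = 1800 Myr.
Durations: Triassic 50.502, Quaternary 2.58, Devonian 60.3, Silurian 24.6, Statherian 200 → longest is Statherian (200 Myr).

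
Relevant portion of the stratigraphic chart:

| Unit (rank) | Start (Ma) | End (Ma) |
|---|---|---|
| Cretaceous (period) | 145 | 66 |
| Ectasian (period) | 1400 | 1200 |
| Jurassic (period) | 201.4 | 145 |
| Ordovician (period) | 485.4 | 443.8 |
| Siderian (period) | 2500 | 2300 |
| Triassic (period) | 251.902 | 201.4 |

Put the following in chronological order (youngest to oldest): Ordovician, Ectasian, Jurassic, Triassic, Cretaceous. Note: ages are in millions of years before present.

Sorting by start age (ascending Ma, since larger Ma = older): Cretaceous start 145, Jurassic start 201.4, Triassic start 251.902, Ordovician start 485.4, Ectasian start 1400.

Cretaceous, then Jurassic, then Triassic, then Ordovician, then Ectasian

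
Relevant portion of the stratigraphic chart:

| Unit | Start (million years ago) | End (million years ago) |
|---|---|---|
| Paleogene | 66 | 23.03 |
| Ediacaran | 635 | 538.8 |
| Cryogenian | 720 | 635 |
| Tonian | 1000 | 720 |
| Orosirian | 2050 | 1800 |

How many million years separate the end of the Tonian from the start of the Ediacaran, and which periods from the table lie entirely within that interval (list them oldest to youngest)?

The Tonian closes at 720 Ma and the Ediacaran opens at 635 Ma, so the interval is 720 − 635 = 85 Myr.
A period fits inside if it starts at or after 720 Ma and ends at or before 635 Ma; oldest first that gives Cryogenian.

85 million years; Cryogenian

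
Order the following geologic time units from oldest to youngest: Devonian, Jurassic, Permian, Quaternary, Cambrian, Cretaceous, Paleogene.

Cambrian → Devonian → Permian → Jurassic → Cretaceous → Paleogene → Quaternary

Group by era (each group listed oldest first) — Paleozoic: Cambrian, Devonian, Permian; Mesozoic: Jurassic, Cretaceous; Cenozoic: Paleogene, Quaternary. The eras run Paleozoic → Mesozoic → Cenozoic. Concatenating the groups in that era order gives oldest to youngest directly.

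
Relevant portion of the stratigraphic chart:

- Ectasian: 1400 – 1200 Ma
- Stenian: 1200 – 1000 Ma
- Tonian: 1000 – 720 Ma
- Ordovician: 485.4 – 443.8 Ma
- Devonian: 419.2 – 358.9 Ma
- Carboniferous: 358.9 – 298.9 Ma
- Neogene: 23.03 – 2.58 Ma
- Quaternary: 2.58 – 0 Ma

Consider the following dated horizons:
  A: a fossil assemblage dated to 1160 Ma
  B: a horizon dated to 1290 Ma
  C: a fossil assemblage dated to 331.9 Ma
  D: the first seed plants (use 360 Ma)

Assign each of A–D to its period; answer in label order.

A — Stenian; B — Ectasian; C — Carboniferous; D — Devonian

Match each age against the start–end ranges in the excerpt: A = 1160 Ma → Stenian (1200–1000); B = 1290 Ma → Ectasian (1400–1200); C = 331.9 Ma → Carboniferous (358.9–298.9); D = 360 Ma → Devonian (419.2–358.9).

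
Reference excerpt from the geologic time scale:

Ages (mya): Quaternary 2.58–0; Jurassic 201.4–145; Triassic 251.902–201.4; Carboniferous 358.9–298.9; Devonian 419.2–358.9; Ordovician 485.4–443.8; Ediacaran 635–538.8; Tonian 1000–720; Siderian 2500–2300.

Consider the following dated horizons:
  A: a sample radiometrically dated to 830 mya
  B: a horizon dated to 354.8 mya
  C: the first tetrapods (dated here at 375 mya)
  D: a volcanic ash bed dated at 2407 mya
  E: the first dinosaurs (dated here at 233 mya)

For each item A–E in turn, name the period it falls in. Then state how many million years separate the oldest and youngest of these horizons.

A: 830 Ma lies in 1000–720 Ma, so Tonian.
B: 354.8 Ma lies in 358.9–298.9 Ma, so Carboniferous.
C: 375 Ma lies in 419.2–358.9 Ma, so Devonian.
D: 2407 Ma lies in 2500–2300 Ma, so Siderian.
E: 233 Ma lies in 251.902–201.4 Ma, so Triassic.
Oldest = 2407 Ma, youngest = 233 Ma → span 2174 Myr.

A — Tonian; B — Carboniferous; C — Devonian; D — Siderian; E — Triassic; span 2174 million years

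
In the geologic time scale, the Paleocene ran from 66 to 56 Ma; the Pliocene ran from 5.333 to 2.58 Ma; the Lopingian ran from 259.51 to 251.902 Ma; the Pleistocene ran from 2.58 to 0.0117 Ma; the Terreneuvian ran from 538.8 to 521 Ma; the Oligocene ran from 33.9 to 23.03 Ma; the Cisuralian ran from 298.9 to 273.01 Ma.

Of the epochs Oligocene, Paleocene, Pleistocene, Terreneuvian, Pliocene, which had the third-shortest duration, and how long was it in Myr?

Paleocene, 10 million years

Start − end for each: Oligocene 33.9 − 23.03 = 10.87; Paleocene 66 − 56 = 10; Pleistocene 2.58 − 0.0117 = 2.5683; Terreneuvian 538.8 − 521 = 17.8; Pliocene 5.333 − 2.58 = 2.753.
Ranking these from shortest: Pleistocene < Pliocene < Paleocene < Oligocene < Terreneuvian.
Position 3 in that ranking is Paleocene, which lasted 10 Myr.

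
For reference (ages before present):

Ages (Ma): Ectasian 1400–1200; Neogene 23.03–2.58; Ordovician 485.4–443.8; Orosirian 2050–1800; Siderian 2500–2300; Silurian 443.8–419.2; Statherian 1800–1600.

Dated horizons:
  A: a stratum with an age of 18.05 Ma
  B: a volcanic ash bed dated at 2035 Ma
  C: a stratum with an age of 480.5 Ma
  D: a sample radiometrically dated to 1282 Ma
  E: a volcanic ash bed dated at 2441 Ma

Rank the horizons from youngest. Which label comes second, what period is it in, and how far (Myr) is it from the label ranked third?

C, in the Ordovician; 801.5 million years to D

Smaller Ma means younger, so youngest first: A 18.05 < C 480.5 < D 1282 < B 2035 < E 2441.
Counting 2 along gives C (480.5 Ma); the excerpt puts that inside the Ordovician, 485.4–443.8 Ma.
Next in line is D (1282 Ma), and 1282 − 480.5 = 801.5 Myr.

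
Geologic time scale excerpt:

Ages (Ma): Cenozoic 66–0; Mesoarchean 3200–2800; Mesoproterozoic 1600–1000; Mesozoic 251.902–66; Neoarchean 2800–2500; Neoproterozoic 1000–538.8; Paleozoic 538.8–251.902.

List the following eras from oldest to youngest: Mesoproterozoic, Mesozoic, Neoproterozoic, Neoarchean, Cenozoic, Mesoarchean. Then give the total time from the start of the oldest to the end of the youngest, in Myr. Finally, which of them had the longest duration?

Mesoarchean → Neoarchean → Mesoproterozoic → Neoproterozoic → Mesozoic → Cenozoic; total span 3200 Myr; longest is Mesoproterozoic

From the excerpt: Mesoproterozoic 1600–1000; Mesozoic 251.902–66; Neoproterozoic 1000–538.8; Neoarchean 2800–2500; Cenozoic 66–0; Mesoarchean 3200–2800 (Ma).
Larger Ma is earlier, so the oldest is Mesoarchean and the youngest is Cenozoic; oldest to youngest: Mesoarchean, Neoarchean, Mesoproterozoic, Neoproterozoic, Mesozoic, Cenozoic.
Oldest start 3200 minus youngest end 0 gives 3200 Myr overall.
Individual lengths (start − end): Neoarchean 300; Cenozoic 66; Mesoproterozoic 600; Mesoarchean 400; Neoproterozoic 461.2; Mesozoic 185.902. The largest is Mesoproterozoic at 600 Myr.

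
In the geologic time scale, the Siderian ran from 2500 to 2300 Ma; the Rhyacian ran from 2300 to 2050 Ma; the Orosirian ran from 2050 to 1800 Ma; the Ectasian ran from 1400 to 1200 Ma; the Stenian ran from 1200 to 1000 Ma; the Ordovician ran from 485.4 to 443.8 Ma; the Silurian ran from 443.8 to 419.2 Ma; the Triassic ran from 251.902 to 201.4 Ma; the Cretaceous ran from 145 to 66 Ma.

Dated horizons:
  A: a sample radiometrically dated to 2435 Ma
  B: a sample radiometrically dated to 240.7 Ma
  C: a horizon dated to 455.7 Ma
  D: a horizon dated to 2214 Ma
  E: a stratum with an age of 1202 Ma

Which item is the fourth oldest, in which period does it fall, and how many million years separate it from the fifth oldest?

C, in the Ordovician; 215 million years to B

Sorted oldest-first by Ma: A (2435), D (2214), E (1202), C (455.7), B (240.7).
The fourth oldest is C at 455.7 Ma, which lies in 485.4–443.8 Ma: the Ordovician.
The fifth oldest is B at 240.7 Ma; separation = |455.7 − 240.7| = 215 Myr.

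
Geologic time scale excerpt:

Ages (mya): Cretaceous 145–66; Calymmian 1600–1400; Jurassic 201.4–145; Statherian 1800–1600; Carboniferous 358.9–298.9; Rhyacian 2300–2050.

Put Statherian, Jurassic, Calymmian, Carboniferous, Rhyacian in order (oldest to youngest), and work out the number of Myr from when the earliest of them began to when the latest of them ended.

Rhyacian, Statherian, Calymmian, Carboniferous, Jurassic; total span 2155 Myr

Start ages (Ma): Rhyacian 2300, Statherian 1800, Calymmian 1600, Carboniferous 358.9, Jurassic 201.4.
Ordered oldest to youngest: Rhyacian, Statherian, Calymmian, Carboniferous, Jurassic.
Span = 2300 − 145 = 2155 Myr.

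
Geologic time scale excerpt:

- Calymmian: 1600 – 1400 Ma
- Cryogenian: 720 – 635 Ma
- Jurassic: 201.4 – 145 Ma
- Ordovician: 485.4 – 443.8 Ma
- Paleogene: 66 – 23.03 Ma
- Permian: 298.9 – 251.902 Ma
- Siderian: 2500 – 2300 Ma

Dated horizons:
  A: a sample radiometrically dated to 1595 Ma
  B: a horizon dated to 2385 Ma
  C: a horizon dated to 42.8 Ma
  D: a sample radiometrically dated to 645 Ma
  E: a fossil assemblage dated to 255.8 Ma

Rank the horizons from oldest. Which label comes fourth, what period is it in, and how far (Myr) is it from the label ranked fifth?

E, in the Permian; 213 million years to C

Larger Ma means older, so oldest first: B 2385 > A 1595 > D 645 > E 255.8 > C 42.8.
Counting 4 along gives E (255.8 Ma); the excerpt puts that inside the Permian, 298.9–251.902 Ma.
Next in line is C (42.8 Ma), and 255.8 − 42.8 = 213 Myr.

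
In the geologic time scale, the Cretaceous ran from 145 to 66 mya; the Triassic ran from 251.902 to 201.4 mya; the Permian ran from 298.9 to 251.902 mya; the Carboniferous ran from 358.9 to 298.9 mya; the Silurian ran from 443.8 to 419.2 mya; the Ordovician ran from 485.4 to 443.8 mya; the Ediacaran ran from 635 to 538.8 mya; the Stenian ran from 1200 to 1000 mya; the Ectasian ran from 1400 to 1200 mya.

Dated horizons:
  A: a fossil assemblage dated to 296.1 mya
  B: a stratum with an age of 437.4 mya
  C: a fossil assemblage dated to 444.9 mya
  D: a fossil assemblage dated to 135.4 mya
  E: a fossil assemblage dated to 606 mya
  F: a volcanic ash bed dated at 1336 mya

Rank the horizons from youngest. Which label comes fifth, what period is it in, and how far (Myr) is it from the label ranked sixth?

Smaller Ma means younger, so youngest first: D 135.4 < A 296.1 < B 437.4 < C 444.9 < E 606 < F 1336.
Counting 5 along gives E (606 Ma); the excerpt puts that inside the Ediacaran, 635–538.8 Ma.
Next in line is F (1336 Ma), and 1336 − 606 = 730 Myr.

E, in the Ediacaran; 730 million years to F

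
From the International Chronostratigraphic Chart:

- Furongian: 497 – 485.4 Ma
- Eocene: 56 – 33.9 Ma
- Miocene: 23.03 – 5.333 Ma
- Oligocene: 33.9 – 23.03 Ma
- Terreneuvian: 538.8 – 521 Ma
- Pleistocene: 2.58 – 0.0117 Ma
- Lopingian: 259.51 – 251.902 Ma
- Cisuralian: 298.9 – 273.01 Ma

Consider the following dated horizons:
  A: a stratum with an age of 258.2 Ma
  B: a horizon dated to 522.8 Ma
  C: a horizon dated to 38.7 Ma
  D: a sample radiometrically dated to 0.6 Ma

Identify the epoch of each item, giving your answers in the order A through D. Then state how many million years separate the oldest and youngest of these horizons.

Match each age against the start–end ranges in the excerpt: A = 258.2 Ma → Lopingian (259.51–251.902); B = 522.8 Ma → Terreneuvian (538.8–521); C = 38.7 Ma → Eocene (56–33.9); D = 0.6 Ma → Pleistocene (2.58–0.0117).
The largest age is 522.8 Ma and the smallest is 0.6 Ma; their difference is 522.2 Myr.

A — Lopingian; B — Terreneuvian; C — Eocene; D — Pleistocene; span 522.2 million years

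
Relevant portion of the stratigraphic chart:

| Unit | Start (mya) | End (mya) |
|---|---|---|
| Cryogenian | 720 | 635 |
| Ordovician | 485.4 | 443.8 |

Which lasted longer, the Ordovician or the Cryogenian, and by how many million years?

Ordovician: 485.4 − 443.8 = 41.6 Myr.
Cryogenian: 720 − 635 = 85 Myr.
Difference: 85 − 41.6 = 43.4 Myr, so the Cryogenian was longer.

Cryogenian, by 43.4 million years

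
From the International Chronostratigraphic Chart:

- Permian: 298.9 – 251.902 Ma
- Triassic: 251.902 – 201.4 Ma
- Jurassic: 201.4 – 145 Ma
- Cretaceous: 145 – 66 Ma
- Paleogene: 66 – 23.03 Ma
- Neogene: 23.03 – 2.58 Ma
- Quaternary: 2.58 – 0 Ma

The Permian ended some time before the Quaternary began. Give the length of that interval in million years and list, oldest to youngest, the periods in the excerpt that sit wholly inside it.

The Permian closes at 251.902 Ma and the Quaternary opens at 2.58 Ma, so the interval is 251.902 − 2.58 = 249.322 Myr.
A period fits inside if it starts at or after 251.902 Ma and ends at or before 2.58 Ma; oldest first that gives Triassic, Jurassic, Cretaceous, Paleogene, Neogene.

249.322 million years; Triassic, Jurassic, Cretaceous, Paleogene, Neogene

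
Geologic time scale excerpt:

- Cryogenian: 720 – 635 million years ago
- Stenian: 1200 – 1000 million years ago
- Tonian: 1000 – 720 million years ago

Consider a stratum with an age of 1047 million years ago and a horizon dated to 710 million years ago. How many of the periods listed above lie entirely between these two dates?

1

1047 Ma sits inside the Stenian (1200–1000) and 710 Ma inside the Cryogenian (720–635); neither of those is wholly between the two dates.
The listed periods lying completely between them are Tonian — 1 in all.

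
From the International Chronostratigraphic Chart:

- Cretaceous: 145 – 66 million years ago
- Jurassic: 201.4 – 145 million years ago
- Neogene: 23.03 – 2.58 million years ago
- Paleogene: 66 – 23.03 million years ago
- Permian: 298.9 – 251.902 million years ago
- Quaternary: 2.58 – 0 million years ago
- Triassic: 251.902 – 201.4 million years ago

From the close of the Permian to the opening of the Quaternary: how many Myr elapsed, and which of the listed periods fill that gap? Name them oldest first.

The Permian closes at 251.902 Ma and the Quaternary opens at 2.58 Ma, so the interval is 251.902 − 2.58 = 249.322 Myr.
A period fits inside if it starts at or after 251.902 Ma and ends at or before 2.58 Ma; oldest first that gives Triassic, Jurassic, Cretaceous, Paleogene, Neogene.

249.322 million years; Triassic, Jurassic, Cretaceous, Paleogene, Neogene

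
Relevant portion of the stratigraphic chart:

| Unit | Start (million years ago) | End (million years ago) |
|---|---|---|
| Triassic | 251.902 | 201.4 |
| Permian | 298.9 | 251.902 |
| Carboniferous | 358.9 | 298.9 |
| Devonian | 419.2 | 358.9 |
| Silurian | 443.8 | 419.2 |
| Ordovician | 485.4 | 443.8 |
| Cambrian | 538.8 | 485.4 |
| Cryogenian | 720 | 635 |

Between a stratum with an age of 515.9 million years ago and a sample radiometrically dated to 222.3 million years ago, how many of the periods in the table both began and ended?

5

The older date is 515.9 Ma and the younger is 222.3 Ma.
Periods with start < 515.9 and end > 222.3 Ma: Ordovician (485.4–443.8), Silurian (443.8–419.2), Devonian (419.2–358.9), Carboniferous (358.9–298.9), Permian (298.9–251.902).
That is 5 complete periods.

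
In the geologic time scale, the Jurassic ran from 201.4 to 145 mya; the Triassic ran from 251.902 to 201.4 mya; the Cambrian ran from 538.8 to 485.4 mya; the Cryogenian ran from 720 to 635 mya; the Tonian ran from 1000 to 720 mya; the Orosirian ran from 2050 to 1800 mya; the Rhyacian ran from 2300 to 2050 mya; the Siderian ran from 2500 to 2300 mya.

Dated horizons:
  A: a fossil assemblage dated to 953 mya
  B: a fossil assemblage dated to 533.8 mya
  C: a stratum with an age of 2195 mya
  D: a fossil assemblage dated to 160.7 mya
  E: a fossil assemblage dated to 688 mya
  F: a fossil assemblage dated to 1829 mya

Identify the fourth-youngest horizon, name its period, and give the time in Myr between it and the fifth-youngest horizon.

Smaller Ma means younger, so youngest first: D 160.7 < B 533.8 < E 688 < A 953 < F 1829 < C 2195.
Counting 4 along gives A (953 Ma); the excerpt puts that inside the Tonian, 1000–720 Ma.
Next in line is F (1829 Ma), and 1829 − 953 = 876 Myr.

A, in the Tonian; 876 million years to F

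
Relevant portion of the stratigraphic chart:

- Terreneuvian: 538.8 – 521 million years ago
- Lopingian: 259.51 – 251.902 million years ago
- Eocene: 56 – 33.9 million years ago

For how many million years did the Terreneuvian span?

17.8 million years

538.8 − 521 = 17.8 million years.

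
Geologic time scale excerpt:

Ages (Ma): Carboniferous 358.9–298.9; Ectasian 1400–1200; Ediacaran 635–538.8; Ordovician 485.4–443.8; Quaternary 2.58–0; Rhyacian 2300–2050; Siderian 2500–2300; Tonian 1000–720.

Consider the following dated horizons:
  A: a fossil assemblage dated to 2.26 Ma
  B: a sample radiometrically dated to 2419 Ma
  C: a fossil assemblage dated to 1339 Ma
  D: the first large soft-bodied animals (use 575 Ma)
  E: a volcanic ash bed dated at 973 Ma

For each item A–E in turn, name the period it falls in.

Match each age against the start–end ranges in the excerpt: A = 2.26 Ma → Quaternary (2.58–0); B = 2419 Ma → Siderian (2500–2300); C = 1339 Ma → Ectasian (1400–1200); D = 575 Ma → Ediacaran (635–538.8); E = 973 Ma → Tonian (1000–720).

A — Quaternary; B — Siderian; C — Ectasian; D — Ediacaran; E — Tonian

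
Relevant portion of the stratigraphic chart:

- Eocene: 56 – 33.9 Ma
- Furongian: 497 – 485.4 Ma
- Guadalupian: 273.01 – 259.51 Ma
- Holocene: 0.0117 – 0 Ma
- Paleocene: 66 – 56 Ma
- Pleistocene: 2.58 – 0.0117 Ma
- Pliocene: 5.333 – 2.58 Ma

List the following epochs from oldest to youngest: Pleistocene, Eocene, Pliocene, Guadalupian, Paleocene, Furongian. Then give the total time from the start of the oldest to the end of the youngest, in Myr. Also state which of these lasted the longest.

From the excerpt: Pleistocene 2.58–0.0117; Eocene 56–33.9; Pliocene 5.333–2.58; Guadalupian 273.01–259.51; Paleocene 66–56; Furongian 497–485.4 (Ma).
Larger Ma is earlier, so the oldest is Furongian and the youngest is Pleistocene; oldest to youngest: Furongian, Guadalupian, Paleocene, Eocene, Pliocene, Pleistocene.
Oldest start 497 minus youngest end 0.0117 gives 496.9883 Myr overall.
Individual lengths (start − end): Guadalupian 13.5; Eocene 22.1; Furongian 11.6; Pliocene 2.753; Paleocene 10; Pleistocene 2.5683. The largest is Eocene at 22.1 Myr.

Furongian → Guadalupian → Paleocene → Eocene → Pliocene → Pleistocene; total span 496.9883 Myr; longest is Eocene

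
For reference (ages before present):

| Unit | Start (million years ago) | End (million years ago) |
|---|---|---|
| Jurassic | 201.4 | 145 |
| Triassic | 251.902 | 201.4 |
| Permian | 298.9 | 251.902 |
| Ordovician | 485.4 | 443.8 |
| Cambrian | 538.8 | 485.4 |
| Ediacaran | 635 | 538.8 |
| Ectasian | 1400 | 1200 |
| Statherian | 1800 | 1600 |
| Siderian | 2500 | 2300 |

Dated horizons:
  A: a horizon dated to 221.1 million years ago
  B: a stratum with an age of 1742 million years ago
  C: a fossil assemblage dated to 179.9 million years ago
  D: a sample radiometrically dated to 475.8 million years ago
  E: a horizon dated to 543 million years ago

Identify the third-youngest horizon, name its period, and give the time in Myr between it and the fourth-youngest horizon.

D, in the Ordovician; 67.2 million years to E

Sorted youngest-first by Ma: C (179.9), A (221.1), D (475.8), E (543), B (1742).
The third youngest is D at 475.8 Ma, which lies in 485.4–443.8 Ma: the Ordovician.
The fourth youngest is E at 543 Ma; separation = |475.8 − 543| = 67.2 Myr.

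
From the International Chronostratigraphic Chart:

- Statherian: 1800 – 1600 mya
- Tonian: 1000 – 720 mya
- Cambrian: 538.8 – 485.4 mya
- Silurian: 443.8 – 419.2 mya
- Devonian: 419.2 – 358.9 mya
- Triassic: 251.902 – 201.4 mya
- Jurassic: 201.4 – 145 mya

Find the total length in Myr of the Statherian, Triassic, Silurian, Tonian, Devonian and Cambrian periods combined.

Each duration: Statherian = 200; Triassic = 50.502; Silurian = 24.6; Tonian = 280; Devonian = 60.3; Cambrian = 53.4.
Sum: 200 + 50.502 + 24.6 + 280 + 60.3 + 53.4 = 668.802 Myr.

668.802 million years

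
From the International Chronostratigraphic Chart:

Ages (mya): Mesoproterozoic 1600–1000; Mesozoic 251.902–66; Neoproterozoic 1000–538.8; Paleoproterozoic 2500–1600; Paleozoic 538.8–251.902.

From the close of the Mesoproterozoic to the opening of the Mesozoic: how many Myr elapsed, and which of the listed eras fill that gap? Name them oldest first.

End of Mesoproterozoic = 1000 Ma; start of Mesozoic = 251.902 Ma.
Gap = 1000 − 251.902 = 748.098 Myr.
Eras wholly inside 1000–251.902 Ma: Neoproterozoic (1000–538.8), Paleozoic (538.8–251.902).

748.098 million years; Neoproterozoic, Paleozoic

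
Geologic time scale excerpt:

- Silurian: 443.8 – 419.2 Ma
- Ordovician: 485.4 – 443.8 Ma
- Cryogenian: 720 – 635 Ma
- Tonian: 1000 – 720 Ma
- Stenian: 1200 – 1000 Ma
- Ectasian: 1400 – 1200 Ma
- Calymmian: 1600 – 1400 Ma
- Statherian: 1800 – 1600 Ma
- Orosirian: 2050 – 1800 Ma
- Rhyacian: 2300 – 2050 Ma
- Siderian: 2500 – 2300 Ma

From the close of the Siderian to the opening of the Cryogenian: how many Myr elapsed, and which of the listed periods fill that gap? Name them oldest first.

End of Siderian = 2300 Ma; start of Cryogenian = 720 Ma.
Gap = 2300 − 720 = 1580 Myr.
Periods wholly inside 2300–720 Ma: Rhyacian (2300–2050), Orosirian (2050–1800), Statherian (1800–1600), Calymmian (1600–1400), Ectasian (1400–1200), Stenian (1200–1000), Tonian (1000–720).

1580 million years; Rhyacian, Orosirian, Statherian, Calymmian, Ectasian, Stenian, Tonian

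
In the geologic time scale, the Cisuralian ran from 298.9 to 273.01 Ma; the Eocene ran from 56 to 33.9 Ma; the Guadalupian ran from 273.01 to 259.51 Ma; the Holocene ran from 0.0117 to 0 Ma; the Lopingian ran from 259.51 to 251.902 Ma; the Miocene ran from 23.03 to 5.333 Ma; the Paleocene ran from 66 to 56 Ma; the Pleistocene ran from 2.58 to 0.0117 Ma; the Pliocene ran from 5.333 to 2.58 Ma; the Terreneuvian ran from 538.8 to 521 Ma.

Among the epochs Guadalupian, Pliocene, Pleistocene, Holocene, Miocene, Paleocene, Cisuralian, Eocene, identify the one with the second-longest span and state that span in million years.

Start − end for each: Guadalupian 273.01 − 259.51 = 13.5; Pliocene 5.333 − 2.58 = 2.753; Pleistocene 2.58 − 0.0117 = 2.5683; Holocene 0.0117 − 0 = 0.0117; Miocene 23.03 − 5.333 = 17.697; Paleocene 66 − 56 = 10; Cisuralian 298.9 − 273.01 = 25.89; Eocene 56 − 33.9 = 22.1.
Ranking these from longest: Cisuralian > Eocene > Miocene > Guadalupian > Paleocene > Pliocene > Pleistocene > Holocene.
Position 2 in that ranking is Eocene, which lasted 22.1 Myr.

Eocene, 22.1 million years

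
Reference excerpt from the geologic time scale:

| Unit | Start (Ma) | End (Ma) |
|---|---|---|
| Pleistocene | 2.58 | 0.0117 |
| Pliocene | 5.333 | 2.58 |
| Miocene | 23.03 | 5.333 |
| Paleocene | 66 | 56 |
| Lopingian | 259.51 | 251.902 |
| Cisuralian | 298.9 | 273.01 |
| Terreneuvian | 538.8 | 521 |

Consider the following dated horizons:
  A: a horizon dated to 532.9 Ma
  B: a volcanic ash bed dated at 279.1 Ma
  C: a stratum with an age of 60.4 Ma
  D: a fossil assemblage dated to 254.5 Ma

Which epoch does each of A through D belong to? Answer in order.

A — Terreneuvian; B — Cisuralian; C — Paleocene; D — Lopingian

A: 532.9 Ma lies in 538.8–521 Ma, so Terreneuvian.
B: 279.1 Ma lies in 298.9–273.01 Ma, so Cisuralian.
C: 60.4 Ma lies in 66–56 Ma, so Paleocene.
D: 254.5 Ma lies in 259.51–251.902 Ma, so Lopingian.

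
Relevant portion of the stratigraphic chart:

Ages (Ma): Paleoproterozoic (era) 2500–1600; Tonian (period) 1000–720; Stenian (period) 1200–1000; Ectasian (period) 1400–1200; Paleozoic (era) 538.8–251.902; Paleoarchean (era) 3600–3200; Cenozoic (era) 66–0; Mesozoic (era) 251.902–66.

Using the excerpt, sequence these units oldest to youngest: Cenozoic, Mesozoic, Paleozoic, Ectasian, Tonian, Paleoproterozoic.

Paleoproterozoic, Ectasian, Tonian, Paleozoic, Mesozoic, Cenozoic

Sorting by start age (descending Ma, since larger Ma = older): Paleoproterozoic began 2500, Ectasian began 1400, Tonian began 1000, Paleozoic began 538.8, Mesozoic began 251.902, Cenozoic began 66.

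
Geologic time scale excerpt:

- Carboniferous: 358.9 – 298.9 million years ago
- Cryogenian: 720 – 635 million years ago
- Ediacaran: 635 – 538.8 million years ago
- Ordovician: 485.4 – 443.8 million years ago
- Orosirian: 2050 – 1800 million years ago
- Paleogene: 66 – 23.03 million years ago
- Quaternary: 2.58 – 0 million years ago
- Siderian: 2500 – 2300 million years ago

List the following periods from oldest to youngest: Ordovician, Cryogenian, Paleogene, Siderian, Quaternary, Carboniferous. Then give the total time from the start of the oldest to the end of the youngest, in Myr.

Siderian → Cryogenian → Ordovician → Carboniferous → Paleogene → Quaternary; total span 2500 Myr

Start ages (Ma): Siderian 2500, Cryogenian 720, Ordovician 485.4, Carboniferous 358.9, Paleogene 66, Quaternary 2.58.
Ordered oldest to youngest: Siderian, Cryogenian, Ordovician, Carboniferous, Paleogene, Quaternary.
Span = 2500 − 0 = 2500 Myr.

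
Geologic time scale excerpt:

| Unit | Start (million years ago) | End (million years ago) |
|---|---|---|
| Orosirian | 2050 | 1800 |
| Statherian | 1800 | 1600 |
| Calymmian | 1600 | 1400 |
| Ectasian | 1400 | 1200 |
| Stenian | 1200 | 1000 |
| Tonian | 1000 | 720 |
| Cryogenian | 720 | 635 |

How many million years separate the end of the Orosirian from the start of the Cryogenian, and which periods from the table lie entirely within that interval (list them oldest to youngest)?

1080 million years; Statherian, Calymmian, Ectasian, Stenian, Tonian

End of Orosirian = 1800 Ma; start of Cryogenian = 720 Ma.
Gap = 1800 − 720 = 1080 Myr.
Periods wholly inside 1800–720 Ma: Statherian (1800–1600), Calymmian (1600–1400), Ectasian (1400–1200), Stenian (1200–1000), Tonian (1000–720).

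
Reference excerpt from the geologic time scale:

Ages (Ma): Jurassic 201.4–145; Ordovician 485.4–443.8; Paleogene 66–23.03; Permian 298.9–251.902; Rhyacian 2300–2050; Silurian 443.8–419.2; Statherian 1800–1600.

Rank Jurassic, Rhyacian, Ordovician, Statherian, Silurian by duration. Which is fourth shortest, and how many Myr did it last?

Statherian, 200 million years

Durations: Jurassic 56.4; Rhyacian 250; Ordovician 41.6; Statherian 200; Silurian 24.6 Myr.
Sorted shortest-first: Silurian (24.6), Ordovician (41.6), Jurassic (56.4), Statherian (200), Rhyacian (250).
The fourth shortest is Statherian at 200 Myr.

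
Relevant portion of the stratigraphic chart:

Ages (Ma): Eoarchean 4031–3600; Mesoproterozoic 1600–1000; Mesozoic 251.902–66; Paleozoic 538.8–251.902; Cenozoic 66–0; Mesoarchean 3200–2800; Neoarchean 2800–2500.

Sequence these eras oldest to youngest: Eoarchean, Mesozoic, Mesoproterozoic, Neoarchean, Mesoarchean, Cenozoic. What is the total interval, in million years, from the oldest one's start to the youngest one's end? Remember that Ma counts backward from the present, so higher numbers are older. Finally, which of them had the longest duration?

From the excerpt: Eoarchean 4031–3600; Mesozoic 251.902–66; Mesoproterozoic 1600–1000; Neoarchean 2800–2500; Mesoarchean 3200–2800; Cenozoic 66–0 (Ma).
Larger Ma is earlier, so the oldest is Eoarchean and the youngest is Cenozoic; oldest to youngest: Eoarchean, Mesoarchean, Neoarchean, Mesoproterozoic, Mesozoic, Cenozoic.
Oldest start 4031 minus youngest end 0 gives 4031 Myr overall.
Individual lengths (start − end): Eoarchean 431; Neoarchean 300; Mesoproterozoic 600; Cenozoic 66; Mesozoic 185.902; Mesoarchean 400. The largest is Mesoproterozoic at 600 Myr.

Eoarchean, Mesoarchean, Neoarchean, Mesoproterozoic, Mesozoic, Cenozoic; total span 4031 Myr; longest is Mesoproterozoic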